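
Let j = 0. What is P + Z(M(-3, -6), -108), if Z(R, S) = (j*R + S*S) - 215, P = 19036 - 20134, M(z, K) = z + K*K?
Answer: 10351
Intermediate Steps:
M(z, K) = z + K²
P = -1098
Z(R, S) = -215 + S² (Z(R, S) = (0*R + S*S) - 215 = (0 + S²) - 215 = S² - 215 = -215 + S²)
P + Z(M(-3, -6), -108) = -1098 + (-215 + (-108)²) = -1098 + (-215 + 11664) = -1098 + 11449 = 10351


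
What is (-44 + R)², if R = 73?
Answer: 841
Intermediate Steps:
(-44 + R)² = (-44 + 73)² = 29² = 841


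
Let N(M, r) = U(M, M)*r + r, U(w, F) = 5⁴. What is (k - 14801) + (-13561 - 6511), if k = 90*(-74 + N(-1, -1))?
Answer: -97873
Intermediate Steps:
U(w, F) = 625
N(M, r) = 626*r (N(M, r) = 625*r + r = 626*r)
k = -63000 (k = 90*(-74 + 626*(-1)) = 90*(-74 - 626) = 90*(-700) = -63000)
(k - 14801) + (-13561 - 6511) = (-63000 - 14801) + (-13561 - 6511) = -77801 - 20072 = -97873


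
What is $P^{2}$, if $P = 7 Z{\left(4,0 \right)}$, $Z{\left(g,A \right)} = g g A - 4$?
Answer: $784$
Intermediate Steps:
$Z{\left(g,A \right)} = -4 + A g^{2}$ ($Z{\left(g,A \right)} = g^{2} A - 4 = A g^{2} - 4 = -4 + A g^{2}$)
$P = -28$ ($P = 7 \left(-4 + 0 \cdot 4^{2}\right) = 7 \left(-4 + 0 \cdot 16\right) = 7 \left(-4 + 0\right) = 7 \left(-4\right) = -28$)
$P^{2} = \left(-28\right)^{2} = 784$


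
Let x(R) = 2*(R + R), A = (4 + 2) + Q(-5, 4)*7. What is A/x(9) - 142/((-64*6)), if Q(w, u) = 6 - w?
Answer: 1541/576 ≈ 2.6753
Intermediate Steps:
A = 83 (A = (4 + 2) + (6 - 1*(-5))*7 = 6 + (6 + 5)*7 = 6 + 11*7 = 6 + 77 = 83)
x(R) = 4*R (x(R) = 2*(2*R) = 4*R)
A/x(9) - 142/((-64*6)) = 83/((4*9)) - 142/((-64*6)) = 83/36 - 142/(-384) = 83*(1/36) - 142*(-1/384) = 83/36 + 71/192 = 1541/576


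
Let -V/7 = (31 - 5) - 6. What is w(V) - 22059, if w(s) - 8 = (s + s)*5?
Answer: -23451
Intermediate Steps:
V = -140 (V = -7*((31 - 5) - 6) = -7*(26 - 6) = -7*20 = -140)
w(s) = 8 + 10*s (w(s) = 8 + (s + s)*5 = 8 + (2*s)*5 = 8 + 10*s)
w(V) - 22059 = (8 + 10*(-140)) - 22059 = (8 - 1400) - 22059 = -1392 - 22059 = -23451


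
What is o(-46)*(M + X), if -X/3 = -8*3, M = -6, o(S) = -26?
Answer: -1716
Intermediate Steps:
X = 72 (X = -(-24)*3 = -3*(-24) = 72)
o(-46)*(M + X) = -26*(-6 + 72) = -26*66 = -1716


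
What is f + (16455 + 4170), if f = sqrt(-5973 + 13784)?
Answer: 20625 + sqrt(7811) ≈ 20713.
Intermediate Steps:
f = sqrt(7811) ≈ 88.380
f + (16455 + 4170) = sqrt(7811) + (16455 + 4170) = sqrt(7811) + 20625 = 20625 + sqrt(7811)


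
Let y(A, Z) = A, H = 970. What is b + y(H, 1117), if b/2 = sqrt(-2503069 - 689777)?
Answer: 970 + 2*I*sqrt(3192846) ≈ 970.0 + 3573.7*I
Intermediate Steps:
b = 2*I*sqrt(3192846) (b = 2*sqrt(-2503069 - 689777) = 2*sqrt(-3192846) = 2*(I*sqrt(3192846)) = 2*I*sqrt(3192846) ≈ 3573.7*I)
b + y(H, 1117) = 2*I*sqrt(3192846) + 970 = 970 + 2*I*sqrt(3192846)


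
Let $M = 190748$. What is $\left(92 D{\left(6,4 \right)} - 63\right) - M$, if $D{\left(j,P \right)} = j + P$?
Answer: $-189891$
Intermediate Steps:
$D{\left(j,P \right)} = P + j$
$\left(92 D{\left(6,4 \right)} - 63\right) - M = \left(92 \left(4 + 6\right) - 63\right) - 190748 = \left(92 \cdot 10 - 63\right) - 190748 = \left(920 - 63\right) - 190748 = 857 - 190748 = -189891$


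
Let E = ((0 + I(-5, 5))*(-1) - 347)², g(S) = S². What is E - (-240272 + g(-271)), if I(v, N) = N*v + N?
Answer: 273760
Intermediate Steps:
I(v, N) = N + N*v
E = 106929 (E = ((0 + 5*(1 - 5))*(-1) - 347)² = ((0 + 5*(-4))*(-1) - 347)² = ((0 - 20)*(-1) - 347)² = (-20*(-1) - 347)² = (20 - 347)² = (-327)² = 106929)
E - (-240272 + g(-271)) = 106929 - (-240272 + (-271)²) = 106929 - (-240272 + 73441) = 106929 - 1*(-166831) = 106929 + 166831 = 273760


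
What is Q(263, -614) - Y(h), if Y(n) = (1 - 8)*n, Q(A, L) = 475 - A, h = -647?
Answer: -4317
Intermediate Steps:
Y(n) = -7*n
Q(263, -614) - Y(h) = (475 - 1*263) - (-7)*(-647) = (475 - 263) - 1*4529 = 212 - 4529 = -4317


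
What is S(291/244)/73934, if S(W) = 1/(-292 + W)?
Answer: -122/2623067419 ≈ -4.6510e-8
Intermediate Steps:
S(291/244)/73934 = 1/(-292 + 291/244*73934) = (1/73934)/(-292 + 291*(1/244)) = (1/73934)/(-292 + 291/244) = (1/73934)/(-70957/244) = -244/70957*1/73934 = -122/2623067419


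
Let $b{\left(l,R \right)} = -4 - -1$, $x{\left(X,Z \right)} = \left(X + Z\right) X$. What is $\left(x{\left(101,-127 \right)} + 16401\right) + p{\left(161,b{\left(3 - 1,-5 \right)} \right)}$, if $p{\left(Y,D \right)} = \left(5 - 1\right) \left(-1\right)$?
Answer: $13771$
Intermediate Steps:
$x{\left(X,Z \right)} = X \left(X + Z\right)$
$b{\left(l,R \right)} = -3$ ($b{\left(l,R \right)} = -4 + 1 = -3$)
$p{\left(Y,D \right)} = -4$ ($p{\left(Y,D \right)} = 4 \left(-1\right) = -4$)
$\left(x{\left(101,-127 \right)} + 16401\right) + p{\left(161,b{\left(3 - 1,-5 \right)} \right)} = \left(101 \left(101 - 127\right) + 16401\right) - 4 = \left(101 \left(-26\right) + 16401\right) - 4 = \left(-2626 + 16401\right) - 4 = 13775 - 4 = 13771$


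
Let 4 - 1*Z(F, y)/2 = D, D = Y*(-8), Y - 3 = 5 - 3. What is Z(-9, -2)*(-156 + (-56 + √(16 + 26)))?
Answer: -18656 + 88*√42 ≈ -18086.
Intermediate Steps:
Y = 5 (Y = 3 + (5 - 3) = 3 + 2 = 5)
D = -40 (D = 5*(-8) = -40)
Z(F, y) = 88 (Z(F, y) = 8 - 2*(-40) = 8 + 80 = 88)
Z(-9, -2)*(-156 + (-56 + √(16 + 26))) = 88*(-156 + (-56 + √(16 + 26))) = 88*(-156 + (-56 + √42)) = 88*(-212 + √42) = -18656 + 88*√42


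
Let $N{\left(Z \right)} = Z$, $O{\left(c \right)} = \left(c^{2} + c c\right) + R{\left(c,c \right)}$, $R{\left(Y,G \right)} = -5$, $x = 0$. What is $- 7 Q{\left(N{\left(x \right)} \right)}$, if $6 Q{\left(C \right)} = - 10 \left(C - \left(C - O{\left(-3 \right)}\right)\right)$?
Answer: $\frac{455}{3} \approx 151.67$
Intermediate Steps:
$O{\left(c \right)} = -5 + 2 c^{2}$ ($O{\left(c \right)} = \left(c^{2} + c c\right) - 5 = \left(c^{2} + c^{2}\right) - 5 = 2 c^{2} - 5 = -5 + 2 c^{2}$)
$Q{\left(C \right)} = - \frac{65}{3}$ ($Q{\left(C \right)} = \frac{\left(-10\right) \left(C - \left(5 - 18 + C\right)\right)}{6} = \frac{\left(-10\right) \left(C - \left(-13 + C\right)\right)}{6} = \frac{\left(-10\right) 13}{6} = \frac{1}{6} \left(-130\right) = - \frac{65}{3}$)
$- 7 Q{\left(N{\left(x \right)} \right)} = \left(-7\right) \left(- \frac{65}{3}\right) = \frac{455}{3}$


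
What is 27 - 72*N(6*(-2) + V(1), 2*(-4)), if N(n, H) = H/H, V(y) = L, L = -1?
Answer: -45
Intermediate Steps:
V(y) = -1
N(n, H) = 1
27 - 72*N(6*(-2) + V(1), 2*(-4)) = 27 - 72*1 = 27 - 72 = -45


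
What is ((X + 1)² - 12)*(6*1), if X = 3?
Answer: 24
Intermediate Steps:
((X + 1)² - 12)*(6*1) = ((3 + 1)² - 12)*(6*1) = (4² - 12)*6 = (16 - 12)*6 = 4*6 = 24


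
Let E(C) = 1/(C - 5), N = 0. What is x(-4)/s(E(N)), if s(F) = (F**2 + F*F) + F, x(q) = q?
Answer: 100/3 ≈ 33.333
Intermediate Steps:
E(C) = 1/(-5 + C)
s(F) = F + 2*F**2 (s(F) = (F**2 + F**2) + F = 2*F**2 + F = F + 2*F**2)
x(-4)/s(E(N)) = -4*(-5 + 0)/(1 + 2/(-5 + 0)) = -4*(-5/(1 + 2/(-5))) = -4*(-5/(1 + 2*(-1/5))) = -4*(-5/(1 - 2/5)) = -4/((-1/5*3/5)) = -4/(-3/25) = -4*(-25/3) = 100/3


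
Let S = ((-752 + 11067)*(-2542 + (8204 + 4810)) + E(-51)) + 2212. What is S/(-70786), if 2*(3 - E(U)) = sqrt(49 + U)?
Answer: -108020895/70786 + I*sqrt(2)/141572 ≈ -1526.0 + 9.9894e-6*I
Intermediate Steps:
E(U) = 3 - sqrt(49 + U)/2
S = 108020895 - I*sqrt(2)/2 (S = ((-752 + 11067)*(-2542 + (8204 + 4810)) + (3 - sqrt(49 - 51)/2)) + 2212 = (10315*(-2542 + 13014) + (3 - I*sqrt(2)/2)) + 2212 = (10315*10472 + (3 - I*sqrt(2)/2)) + 2212 = (108018680 + (3 - I*sqrt(2)/2)) + 2212 = (108018683 - I*sqrt(2)/2) + 2212 = 108020895 - I*sqrt(2)/2 ≈ 1.0802e+8 - 0.70711*I)
S/(-70786) = (108020895 - I*sqrt(2)/2)/(-70786) = (108020895 - I*sqrt(2)/2)*(-1/70786) = -108020895/70786 + I*sqrt(2)/141572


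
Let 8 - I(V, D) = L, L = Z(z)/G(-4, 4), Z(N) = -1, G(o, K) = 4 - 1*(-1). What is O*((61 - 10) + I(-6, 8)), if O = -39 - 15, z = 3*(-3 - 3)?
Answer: -15984/5 ≈ -3196.8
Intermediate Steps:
G(o, K) = 5 (G(o, K) = 4 + 1 = 5)
z = -18 (z = 3*(-6) = -18)
L = -⅕ (L = -1/5 = -1*⅕ = -⅕ ≈ -0.20000)
O = -54
I(V, D) = 41/5 (I(V, D) = 8 - 1*(-⅕) = 8 + ⅕ = 41/5)
O*((61 - 10) + I(-6, 8)) = -54*((61 - 10) + 41/5) = -54*(51 + 41/5) = -54*296/5 = -15984/5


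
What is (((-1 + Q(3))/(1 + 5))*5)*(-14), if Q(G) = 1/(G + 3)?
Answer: 175/18 ≈ 9.7222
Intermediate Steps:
Q(G) = 1/(3 + G)
(((-1 + Q(3))/(1 + 5))*5)*(-14) = (((-1 + 1/(3 + 3))/(1 + 5))*5)*(-14) = (((-1 + 1/6)/6)*5)*(-14) = (((-1 + ⅙)*(⅙))*5)*(-14) = (-⅚*⅙*5)*(-14) = -5/36*5*(-14) = -25/36*(-14) = 175/18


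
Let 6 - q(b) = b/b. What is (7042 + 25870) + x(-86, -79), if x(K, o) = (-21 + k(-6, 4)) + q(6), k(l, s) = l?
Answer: 32890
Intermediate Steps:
q(b) = 5 (q(b) = 6 - b/b = 6 - 1*1 = 6 - 1 = 5)
x(K, o) = -22 (x(K, o) = (-21 - 6) + 5 = -27 + 5 = -22)
(7042 + 25870) + x(-86, -79) = (7042 + 25870) - 22 = 32912 - 22 = 32890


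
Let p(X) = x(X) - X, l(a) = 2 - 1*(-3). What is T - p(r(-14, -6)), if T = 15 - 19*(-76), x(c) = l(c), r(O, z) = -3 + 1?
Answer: 1452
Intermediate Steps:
l(a) = 5 (l(a) = 2 + 3 = 5)
r(O, z) = -2
x(c) = 5
T = 1459 (T = 15 + 1444 = 1459)
p(X) = 5 - X
T - p(r(-14, -6)) = 1459 - (5 - 1*(-2)) = 1459 - (5 + 2) = 1459 - 1*7 = 1459 - 7 = 1452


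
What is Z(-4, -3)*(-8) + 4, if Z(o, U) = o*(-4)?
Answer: -124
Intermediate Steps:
Z(o, U) = -4*o
Z(-4, -3)*(-8) + 4 = -4*(-4)*(-8) + 4 = 16*(-8) + 4 = -128 + 4 = -124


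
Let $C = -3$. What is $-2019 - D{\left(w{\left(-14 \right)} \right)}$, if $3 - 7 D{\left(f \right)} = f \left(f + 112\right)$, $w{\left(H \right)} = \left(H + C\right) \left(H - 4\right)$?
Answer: $\frac{113772}{7} \approx 16253.0$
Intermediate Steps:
$w{\left(H \right)} = \left(-4 + H\right) \left(-3 + H\right)$ ($w{\left(H \right)} = \left(H - 3\right) \left(H - 4\right) = \left(-3 + H\right) \left(-4 + H\right) = \left(-4 + H\right) \left(-3 + H\right)$)
$D{\left(f \right)} = \frac{3}{7} - \frac{f \left(112 + f\right)}{7}$ ($D{\left(f \right)} = \frac{3}{7} - \frac{f \left(f + 112\right)}{7} = \frac{3}{7} - \frac{f \left(112 + f\right)}{7}$)
$-2019 - D{\left(w{\left(-14 \right)} \right)} = -2019 - \left(\frac{3}{7} - 16 \left(12 + \left(-14\right)^{2} - -98\right) - \frac{\left(12 + \left(-14\right)^{2} - -98\right)^{2}}{7}\right) = -2019 - \left(\frac{3}{7} - 16 \left(12 + 196 + 98\right) - \frac{\left(12 + 196 + 98\right)^{2}}{7}\right) = -2019 - \left(\frac{3}{7} - 4896 - \frac{306^{2}}{7}\right) = -2019 - \left(\frac{3}{7} - 4896 - \frac{93636}{7}\right) = -2019 - - \frac{127905}{7} = -2019 + \frac{127905}{7} = \frac{113772}{7}$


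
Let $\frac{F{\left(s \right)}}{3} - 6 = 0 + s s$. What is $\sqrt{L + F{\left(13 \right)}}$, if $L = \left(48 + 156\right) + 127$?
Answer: $2 \sqrt{214} \approx 29.257$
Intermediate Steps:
$F{\left(s \right)} = 18 + 3 s^{2}$ ($F{\left(s \right)} = 18 + 3 \left(0 + s s\right) = 18 + 3 \left(0 + s^{2}\right) = 18 + 3 s^{2}$)
$L = 331$ ($L = 204 + 127 = 331$)
$\sqrt{L + F{\left(13 \right)}} = \sqrt{331 + \left(18 + 3 \cdot 13^{2}\right)} = \sqrt{331 + \left(18 + 3 \cdot 169\right)} = \sqrt{331 + \left(18 + 507\right)} = \sqrt{331 + 525} = \sqrt{856} = 2 \sqrt{214}$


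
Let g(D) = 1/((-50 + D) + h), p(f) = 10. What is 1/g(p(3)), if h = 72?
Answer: 32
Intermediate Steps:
g(D) = 1/(22 + D) (g(D) = 1/((-50 + D) + 72) = 1/(22 + D))
1/g(p(3)) = 1/(1/(22 + 10)) = 1/(1/32) = 32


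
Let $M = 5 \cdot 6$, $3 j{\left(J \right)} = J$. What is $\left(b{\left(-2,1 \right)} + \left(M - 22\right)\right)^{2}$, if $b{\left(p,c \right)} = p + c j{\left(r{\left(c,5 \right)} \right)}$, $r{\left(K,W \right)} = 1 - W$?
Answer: $\frac{196}{9} \approx 21.778$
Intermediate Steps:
$j{\left(J \right)} = \frac{J}{3}$
$b{\left(p,c \right)} = p - \frac{4 c}{3}$ ($b{\left(p,c \right)} = p + c \frac{1 - 5}{3} = p + c \frac{1}{3} \left(-4\right) = p + c \left(- \frac{4}{3}\right) = p - \frac{4 c}{3}$)
$M = 30$
$\left(b{\left(-2,1 \right)} + \left(M - 22\right)\right)^{2} = \left(\left(-2 - \frac{4}{3}\right) + \left(30 - 22\right)\right)^{2} = \left(\left(-2 - \frac{4}{3}\right) + 8\right)^{2} = \left(- \frac{10}{3} + 8\right)^{2} = \left(\frac{14}{3}\right)^{2} = \frac{196}{9}$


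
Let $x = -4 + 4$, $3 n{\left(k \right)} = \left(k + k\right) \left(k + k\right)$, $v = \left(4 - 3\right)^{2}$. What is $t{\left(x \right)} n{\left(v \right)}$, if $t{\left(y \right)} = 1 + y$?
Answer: $\frac{4}{3} \approx 1.3333$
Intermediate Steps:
$v = 1$ ($v = 1^{2} = 1$)
$n{\left(k \right)} = \frac{4 k^{2}}{3}$ ($n{\left(k \right)} = \frac{\left(k + k\right) \left(k + k\right)}{3} = \frac{2 k 2 k}{3} = \frac{4 k^{2}}{3}$)
$x = 0$
$t{\left(x \right)} n{\left(v \right)} = \left(1 + 0\right) \frac{4 \cdot 1^{2}}{3} = 1 \cdot \frac{4}{3} \cdot 1 = 1 \cdot \frac{4}{3} = \frac{4}{3}$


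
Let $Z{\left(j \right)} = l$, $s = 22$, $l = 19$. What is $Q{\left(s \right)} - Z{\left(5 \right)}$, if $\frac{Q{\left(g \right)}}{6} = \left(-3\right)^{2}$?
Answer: $35$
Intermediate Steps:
$Q{\left(g \right)} = 54$ ($Q{\left(g \right)} = 6 \left(-3\right)^{2} = 6 \cdot 9 = 54$)
$Z{\left(j \right)} = 19$
$Q{\left(s \right)} - Z{\left(5 \right)} = 54 - 19 = 35$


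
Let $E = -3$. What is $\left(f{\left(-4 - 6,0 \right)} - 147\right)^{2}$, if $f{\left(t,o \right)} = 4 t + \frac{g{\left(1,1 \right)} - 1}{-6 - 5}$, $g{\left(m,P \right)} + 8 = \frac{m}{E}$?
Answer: $\frac{37736449}{1089} \approx 34652.0$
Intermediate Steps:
$g{\left(m,P \right)} = -8 - \frac{m}{3}$ ($g{\left(m,P \right)} = -8 + \frac{m}{-3} = -8 + m \left(- \frac{1}{3}\right) = -8 - \frac{m}{3}$)
$f{\left(t,o \right)} = \frac{28}{33} + 4 t$ ($f{\left(t,o \right)} = 4 t + \frac{\left(-8 - \frac{1}{3}\right) - 1}{-6 - 5} = 4 t + \frac{\left(-8 - \frac{1}{3}\right) - 1}{-11} = 4 t + \left(- \frac{25}{3} - 1\right) \left(- \frac{1}{11}\right) = 4 t - - \frac{28}{33} = 4 t + \frac{28}{33} = \frac{28}{33} + 4 t$)
$\left(f{\left(-4 - 6,0 \right)} - 147\right)^{2} = \left(\left(\frac{28}{33} + 4 \left(-4 - 6\right)\right) - 147\right)^{2} = \left(\left(\frac{28}{33} + 4 \left(-10\right)\right) - 147\right)^{2} = \left(\left(\frac{28}{33} - 40\right) - 147\right)^{2} = \left(- \frac{1292}{33} - 147\right)^{2} = \left(- \frac{6143}{33}\right)^{2} = \frac{37736449}{1089}$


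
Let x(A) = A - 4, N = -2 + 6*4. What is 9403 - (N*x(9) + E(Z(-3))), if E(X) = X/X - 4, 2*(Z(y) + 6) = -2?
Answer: 9296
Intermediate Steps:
Z(y) = -7 (Z(y) = -6 + (½)*(-2) = -6 - 1 = -7)
E(X) = -3 (E(X) = 1 - 4 = -3)
N = 22 (N = -2 + 24 = 22)
x(A) = -4 + A
9403 - (N*x(9) + E(Z(-3))) = 9403 - (22*(-4 + 9) - 3) = 9403 - (22*5 - 3) = 9403 - (110 - 3) = 9403 - 1*107 = 9403 - 107 = 9296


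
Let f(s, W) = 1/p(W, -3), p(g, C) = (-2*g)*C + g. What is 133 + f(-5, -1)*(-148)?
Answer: 1079/7 ≈ 154.14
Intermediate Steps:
p(g, C) = g - 2*C*g (p(g, C) = -2*C*g + g = g - 2*C*g)
f(s, W) = 1/(7*W) (f(s, W) = 1/(W*(1 - 2*(-3))) = 1/(W*(1 + 6)) = 1/(W*7) = 1/(7*W))
133 + f(-5, -1)*(-148) = 133 + ((⅐)/(-1))*(-148) = 133 + ((⅐)*(-1))*(-148) = 133 - ⅐*(-148) = 133 + 148/7 = 1079/7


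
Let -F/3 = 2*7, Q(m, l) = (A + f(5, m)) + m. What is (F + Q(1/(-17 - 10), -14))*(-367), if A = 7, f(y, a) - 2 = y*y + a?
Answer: 80006/27 ≈ 2963.2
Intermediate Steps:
f(y, a) = 2 + a + y² (f(y, a) = 2 + (y*y + a) = 2 + (y² + a) = 2 + (a + y²) = 2 + a + y²)
Q(m, l) = 34 + 2*m (Q(m, l) = (7 + (2 + m + 5²)) + m = (7 + (2 + m + 25)) + m = (7 + (27 + m)) + m = (34 + m) + m = 34 + 2*m)
F = -42 (F = -6*7 = -3*14 = -42)
(F + Q(1/(-17 - 10), -14))*(-367) = (-42 + (34 + 2/(-17 - 10)))*(-367) = (-42 + (34 + 2/(-27)))*(-367) = (-42 + (34 + 2*(-1/27)))*(-367) = (-42 + (34 - 2/27))*(-367) = (-42 + 916/27)*(-367) = -218/27*(-367) = 80006/27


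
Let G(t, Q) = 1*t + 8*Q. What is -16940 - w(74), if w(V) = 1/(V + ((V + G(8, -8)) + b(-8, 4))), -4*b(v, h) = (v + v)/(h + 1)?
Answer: -7860165/464 ≈ -16940.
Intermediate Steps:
G(t, Q) = t + 8*Q
b(v, h) = -v/(2*(1 + h)) (b(v, h) = -(v + v)/(4*(h + 1)) = -2*v/(4*(1 + h)) = -v/(2*(1 + h)))
w(V) = 1/(-276/5 + 2*V) (w(V) = 1/(V + ((V + (8 + 8*(-8))) - 1*(-8)/(2 + 2*4))) = 1/(V + ((V + (8 - 64)) - 1*(-8)/(2 + 8))) = 1/(V + ((V - 56) - 1*(-8)/10)) = 1/(V + ((-56 + V) - 1*(-8)*1/10)) = 1/(V + ((-56 + V) + 4/5)) = 1/(V + (-276/5 + V)) = 1/(-276/5 + 2*V))
-16940 - w(74) = -16940 - 5/(2*(-138 + 5*74)) = -16940 - 5/(2*(-138 + 370)) = -16940 - 5/(2*232) = -16940 - 1*5/464 = -16940 - 5/464 = -7860165/464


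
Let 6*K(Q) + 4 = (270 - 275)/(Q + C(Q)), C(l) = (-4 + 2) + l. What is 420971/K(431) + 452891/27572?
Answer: -11978124767285/18997108 ≈ -6.3052e+5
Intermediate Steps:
C(l) = -2 + l
K(Q) = -⅔ - 5/(6*(-2 + 2*Q)) (K(Q) = -⅔ + ((270 - 275)/(Q + (-2 + Q)))/6 = -⅔ + (-5/(-2 + 2*Q))/6 = -⅔ - 5/(6*(-2 + 2*Q)))
420971/K(431) + 452891/27572 = 420971/(((3 - 8*431)/(12*(-1 + 431)))) + 452891/27572 = 420971/(((1/12)*(3 - 3448)/430)) + 452891*(1/27572) = 420971/(((1/12)*(1/430)*(-3445))) + 452891/27572 = 420971/(-689/1032) + 452891/27572 = 420971*(-1032/689) + 452891/27572 = -434442072/689 + 452891/27572 = -11978124767285/18997108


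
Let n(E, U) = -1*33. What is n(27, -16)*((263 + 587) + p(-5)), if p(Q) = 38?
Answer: -29304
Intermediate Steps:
n(E, U) = -33
n(27, -16)*((263 + 587) + p(-5)) = -33*((263 + 587) + 38) = -33*(850 + 38) = -33*888 = -29304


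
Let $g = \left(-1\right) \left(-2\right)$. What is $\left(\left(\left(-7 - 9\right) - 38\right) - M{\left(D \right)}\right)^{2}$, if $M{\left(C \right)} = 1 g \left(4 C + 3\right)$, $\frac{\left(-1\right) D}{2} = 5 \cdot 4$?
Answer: $67600$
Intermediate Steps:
$g = 2$
$D = -40$ ($D = - 2 \cdot 5 \cdot 4 = \left(-2\right) 20 = -40$)
$M{\left(C \right)} = 6 + 8 C$ ($M{\left(C \right)} = 1 \cdot 2 \left(4 C + 3\right) = 2 \left(3 + 4 C\right) = 6 + 8 C$)
$\left(\left(\left(-7 - 9\right) - 38\right) - M{\left(D \right)}\right)^{2} = \left(\left(\left(-7 - 9\right) - 38\right) - \left(6 + 8 \left(-40\right)\right)\right)^{2} = \left(\left(-16 - 38\right) - \left(6 - 320\right)\right)^{2} = \left(-54 - -314\right)^{2} = \left(-54 + 314\right)^{2} = 260^{2} = 67600$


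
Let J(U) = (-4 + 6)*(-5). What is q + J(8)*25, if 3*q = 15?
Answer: -245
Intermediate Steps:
q = 5 (q = (⅓)*15 = 5)
J(U) = -10 (J(U) = 2*(-5) = -10)
q + J(8)*25 = 5 - 10*25 = 5 - 250 = -245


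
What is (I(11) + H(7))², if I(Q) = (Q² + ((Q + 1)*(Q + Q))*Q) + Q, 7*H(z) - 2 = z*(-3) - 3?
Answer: 450712900/49 ≈ 9.1982e+6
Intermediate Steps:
H(z) = -⅐ - 3*z/7 (H(z) = 2/7 + (z*(-3) - 3)/7 = 2/7 + (-3*z - 3)/7 = 2/7 + (-3 - 3*z)/7 = 2/7 + (-3/7 - 3*z/7) = -⅐ - 3*z/7)
I(Q) = Q + Q² + 2*Q²*(1 + Q) (I(Q) = (Q² + ((1 + Q)*(2*Q))*Q) + Q = (Q² + (2*Q*(1 + Q))*Q) + Q = (Q² + 2*Q²*(1 + Q)) + Q = Q + Q² + 2*Q²*(1 + Q))
(I(11) + H(7))² = (11*(1 + 2*11² + 3*11) + (-⅐ - 3/7*7))² = (11*(1 + 2*121 + 33) + (-⅐ - 3))² = (11*(1 + 242 + 33) - 22/7)² = (11*276 - 22/7)² = (3036 - 22/7)² = (21230/7)² = 450712900/49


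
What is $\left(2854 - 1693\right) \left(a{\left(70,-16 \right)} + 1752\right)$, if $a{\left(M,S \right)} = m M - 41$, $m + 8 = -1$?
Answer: $1255041$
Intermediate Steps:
$m = -9$ ($m = -8 - 1 = -9$)
$a{\left(M,S \right)} = -41 - 9 M$ ($a{\left(M,S \right)} = - 9 M - 41 = -41 - 9 M$)
$\left(2854 - 1693\right) \left(a{\left(70,-16 \right)} + 1752\right) = \left(2854 - 1693\right) \left(\left(-41 - 630\right) + 1752\right) = 1161 \left(\left(-41 - 630\right) + 1752\right) = 1161 \left(-671 + 1752\right) = 1161 \cdot 1081 = 1255041$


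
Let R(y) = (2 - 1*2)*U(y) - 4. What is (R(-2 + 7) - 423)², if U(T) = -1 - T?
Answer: 182329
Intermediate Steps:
R(y) = -4 (R(y) = (2 - 1*2)*(-1 - y) - 4 = (2 - 2)*(-1 - y) - 4 = 0*(-1 - y) - 4 = 0 - 4 = -4)
(R(-2 + 7) - 423)² = (-4 - 423)² = (-427)² = 182329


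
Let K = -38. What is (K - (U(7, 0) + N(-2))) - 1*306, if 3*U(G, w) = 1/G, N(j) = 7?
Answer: -7372/21 ≈ -351.05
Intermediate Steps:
U(G, w) = 1/(3*G)
(K - (U(7, 0) + N(-2))) - 1*306 = (-38 - ((1/3)/7 + 7)) - 1*306 = (-38 - ((1/3)*(1/7) + 7)) - 306 = (-38 - (1/21 + 7)) - 306 = (-38 - 1*148/21) - 306 = (-38 - 148/21) - 306 = -946/21 - 306 = -7372/21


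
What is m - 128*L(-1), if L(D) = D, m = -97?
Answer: 31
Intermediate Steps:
m - 128*L(-1) = -97 - 128*(-1) = -97 + 128 = 31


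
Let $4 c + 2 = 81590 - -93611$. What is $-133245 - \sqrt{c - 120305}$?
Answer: $-133245 - \frac{i \sqrt{306021}}{2} \approx -1.3325 \cdot 10^{5} - 276.6 i$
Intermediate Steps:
$c = \frac{175199}{4}$ ($c = - \frac{1}{2} + \frac{81590 - -93611}{4} = - \frac{1}{2} + \frac{81590 + 93611}{4} = - \frac{1}{2} + \frac{1}{4} \cdot 175201 = - \frac{1}{2} + \frac{175201}{4} = \frac{175199}{4} \approx 43800.0$)
$-133245 - \sqrt{c - 120305} = -133245 - \sqrt{\frac{175199}{4} - 120305} = -133245 - \sqrt{- \frac{306021}{4}} = -133245 - \frac{i \sqrt{306021}}{2}$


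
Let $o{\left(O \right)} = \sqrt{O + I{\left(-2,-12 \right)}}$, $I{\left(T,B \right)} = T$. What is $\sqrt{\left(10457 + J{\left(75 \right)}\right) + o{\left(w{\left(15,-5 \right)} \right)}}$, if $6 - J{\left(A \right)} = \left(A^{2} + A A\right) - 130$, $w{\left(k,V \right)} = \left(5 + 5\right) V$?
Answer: $\sqrt{-657 + 2 i \sqrt{13}} \approx 0.1407 + 25.632 i$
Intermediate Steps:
$w{\left(k,V \right)} = 10 V$
$o{\left(O \right)} = \sqrt{-2 + O}$ ($o{\left(O \right)} = \sqrt{O - 2} = \sqrt{-2 + O}$)
$J{\left(A \right)} = 136 - 2 A^{2}$ ($J{\left(A \right)} = 6 - \left(\left(A^{2} + A A\right) - 130\right) = 6 - \left(\left(A^{2} + A^{2}\right) - 130\right) = 6 - \left(2 A^{2} - 130\right) = 6 - \left(-130 + 2 A^{2}\right) = 136 - 2 A^{2}$)
$\sqrt{\left(10457 + J{\left(75 \right)}\right) + o{\left(w{\left(15,-5 \right)} \right)}} = \sqrt{\left(10457 + \left(136 - 2 \cdot 75^{2}\right)\right) + \sqrt{-2 + 10 \left(-5\right)}} = \sqrt{\left(10457 + \left(136 - 11250\right)\right) + \sqrt{-2 - 50}} = \sqrt{\left(10457 + \left(136 - 11250\right)\right) + \sqrt{-52}} = \sqrt{\left(10457 - 11114\right) + 2 i \sqrt{13}} = \sqrt{-657 + 2 i \sqrt{13}}$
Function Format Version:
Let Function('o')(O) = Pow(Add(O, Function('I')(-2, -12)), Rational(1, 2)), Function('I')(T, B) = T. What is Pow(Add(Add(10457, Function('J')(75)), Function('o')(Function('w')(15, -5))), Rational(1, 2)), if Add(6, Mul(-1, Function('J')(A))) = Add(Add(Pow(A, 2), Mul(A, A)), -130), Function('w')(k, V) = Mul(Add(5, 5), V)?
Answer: Pow(Add(-657, Mul(2, I, Pow(13, Rational(1, 2)))), Rational(1, 2)) ≈ Add(0.1407, Mul(25.632, I))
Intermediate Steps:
Function('w')(k, V) = Mul(10, V)
Function('o')(O) = Pow(Add(-2, O), Rational(1, 2)) (Function('o')(O) = Pow(Add(O, -2), Rational(1, 2)) = Pow(Add(-2, O), Rational(1, 2)))
Function('J')(A) = Add(136, Mul(-2, Pow(A, 2))) (Function('J')(A) = Add(6, Mul(-1, Add(Add(Pow(A, 2), Mul(A, A)), -130))) = Add(6, Mul(-1, Add(Add(Pow(A, 2), Pow(A, 2)), -130))) = Add(6, Mul(-1, Add(Mul(2, Pow(A, 2)), -130))) = Add(6, Mul(-1, Add(-130, Mul(2, Pow(A, 2))))) = Add(6, Add(130, Mul(-2, Pow(A, 2)))) = Add(136, Mul(-2, Pow(A, 2))))
Pow(Add(Add(10457, Function('J')(75)), Function('o')(Function('w')(15, -5))), Rational(1, 2)) = Pow(Add(Add(10457, Add(136, Mul(-2, Pow(75, 2)))), Pow(Add(-2, Mul(10, -5)), Rational(1, 2))), Rational(1, 2)) = Pow(Add(Add(10457, Add(136, Mul(-2, 5625))), Pow(Add(-2, -50), Rational(1, 2))), Rational(1, 2)) = Pow(Add(Add(10457, Add(136, -11250)), Pow(-52, Rational(1, 2))), Rational(1, 2)) = Pow(Add(Add(10457, -11114), Mul(2, I, Pow(13, Rational(1, 2)))), Rational(1, 2)) = Pow(Add(-657, Mul(2, I, Pow(13, Rational(1, 2)))), Rational(1, 2))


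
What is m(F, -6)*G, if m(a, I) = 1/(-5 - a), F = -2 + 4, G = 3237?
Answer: -3237/7 ≈ -462.43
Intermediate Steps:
F = 2
m(F, -6)*G = -1/(5 + 2)*3237 = -1/7*3237 = -3237/7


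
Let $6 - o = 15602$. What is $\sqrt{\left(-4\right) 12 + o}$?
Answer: $2 i \sqrt{3911} \approx 125.08 i$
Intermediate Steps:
$o = -15596$ ($o = 6 - 15602 = -15596$)
$\sqrt{\left(-4\right) 12 + o} = \sqrt{\left(-4\right) 12 - 15596} = \sqrt{-48 - 15596} = \sqrt{-15644} = 2 i \sqrt{3911}$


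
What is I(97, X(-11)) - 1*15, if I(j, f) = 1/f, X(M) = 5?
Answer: -74/5 ≈ -14.800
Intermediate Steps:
I(97, X(-11)) - 1*15 = 1/5 - 1*15 = 1/5 - 15 = -74/5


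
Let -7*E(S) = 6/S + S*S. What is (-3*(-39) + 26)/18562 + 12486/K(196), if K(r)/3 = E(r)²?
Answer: 2063166512275287/263088519667469842 ≈ 0.0078421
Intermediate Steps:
E(S) = -6/(7*S) - S²/7 (E(S) = -(6/S + S*S)/7 = -(6/S + S²)/7 = -(S² + 6/S)/7 = -6/(7*S) - S²/7)
K(r) = 3*(-6 - r³)²/(49*r²) (K(r) = 3*((-6 - r³)/(7*r))² = 3*((-6 - r³)²/(49*r²)) = 3*(-6 - r³)²/(49*r²))
(-3*(-39) + 26)/18562 + 12486/K(196) = (-3*(-39) + 26)/18562 + 12486/(((3/49)*(6 + 196³)²/196²)) = (117 + 26)*(1/18562) + 12486/(((3/49)*(1/38416)*(6 + 7529536)²)) = 143*(1/18562) + 12486/(((3/49)*(1/38416)*7529542²)) = 143/18562 + 12486/(((3/49)*(1/38416)*56694002729764)) = 143/18562 + 12486/(42520502047323/470596) = 143/18562 + 12486*(470596/42520502047323) = 143/18562 + 1958620552/14173500682441 = 2063166512275287/263088519667469842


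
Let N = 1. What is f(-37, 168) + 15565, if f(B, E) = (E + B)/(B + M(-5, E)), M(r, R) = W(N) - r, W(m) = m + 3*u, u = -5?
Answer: 715859/46 ≈ 15562.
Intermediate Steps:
W(m) = -15 + m (W(m) = m + 3*(-5) = m - 15 = -15 + m)
M(r, R) = -14 - r (M(r, R) = (-15 + 1) - r = -14 - r)
f(B, E) = (B + E)/(-9 + B) (f(B, E) = (E + B)/(B + (-14 - 1*(-5))) = (B + E)/(B + (-14 + 5)) = (B + E)/(B - 9) = (B + E)/(-9 + B))
f(-37, 168) + 15565 = (-37 + 168)/(-9 - 37) + 15565 = 131/(-46) + 15565 = -1/46*131 + 15565 = -131/46 + 15565 = 715859/46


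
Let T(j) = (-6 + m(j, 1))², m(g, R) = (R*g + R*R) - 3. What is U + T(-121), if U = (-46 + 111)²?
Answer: 20866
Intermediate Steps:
m(g, R) = -3 + R² + R*g (m(g, R) = (R*g + R²) - 3 = (R² + R*g) - 3 = -3 + R² + R*g)
U = 4225 (U = 65² = 4225)
T(j) = (-8 + j)² (T(j) = (-6 + (-3 + 1² + 1*j))² = (-6 + (-3 + 1 + j))² = (-6 + (-2 + j))² = (-8 + j)²)
U + T(-121) = 4225 + (-8 - 121)² = 4225 + (-129)² = 4225 + 16641 = 20866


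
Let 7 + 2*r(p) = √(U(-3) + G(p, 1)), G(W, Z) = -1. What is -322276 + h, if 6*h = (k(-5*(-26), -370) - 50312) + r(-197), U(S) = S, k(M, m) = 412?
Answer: -1322373/4 + I/6 ≈ -3.3059e+5 + 0.16667*I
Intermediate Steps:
r(p) = -7/2 + I (r(p) = -7/2 + √(-3 - 1)/2 = -7/2 + √(-4)/2 = -7/2 + (2*I)/2 = -7/2 + I)
h = -33269/4 + I/6 (h = ((412 - 50312) + (-7/2 + I))/6 = (-49900 + (-7/2 + I))/6 = (-99807/2 + I)/6 = -33269/4 + I/6 ≈ -8317.3 + 0.16667*I)
-322276 + h = -322276 + (-33269/4 + I/6) = -1322373/4 + I/6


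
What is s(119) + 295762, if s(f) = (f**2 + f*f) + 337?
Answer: 324421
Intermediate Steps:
s(f) = 337 + 2*f**2 (s(f) = (f**2 + f**2) + 337 = 2*f**2 + 337 = 337 + 2*f**2)
s(119) + 295762 = (337 + 2*119**2) + 295762 = (337 + 2*14161) + 295762 = (337 + 28322) + 295762 = 28659 + 295762 = 324421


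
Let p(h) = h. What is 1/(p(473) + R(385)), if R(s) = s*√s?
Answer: -43/5167536 + 35*√385/5167536 ≈ 0.00012458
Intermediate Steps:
R(s) = s^(3/2)
1/(p(473) + R(385)) = 1/(473 + 385^(3/2)) = 1/(473 + 385*√385)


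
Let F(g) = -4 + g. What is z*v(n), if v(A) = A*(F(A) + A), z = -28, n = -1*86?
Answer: -423808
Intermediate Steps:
n = -86
v(A) = A*(-4 + 2*A) (v(A) = A*((-4 + A) + A) = A*(-4 + 2*A))
z*v(n) = -56*(-86)*(-2 - 86) = -56*(-86)*(-88) = -28*15136 = -423808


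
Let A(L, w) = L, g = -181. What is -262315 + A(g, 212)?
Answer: -262496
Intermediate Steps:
-262315 + A(g, 212) = -262315 - 181 = -262496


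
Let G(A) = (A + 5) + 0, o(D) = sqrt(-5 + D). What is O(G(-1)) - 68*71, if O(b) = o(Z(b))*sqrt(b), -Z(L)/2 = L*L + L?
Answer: -4828 + 6*I*sqrt(5) ≈ -4828.0 + 13.416*I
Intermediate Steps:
Z(L) = -2*L - 2*L**2 (Z(L) = -2*(L*L + L) = -2*(L**2 + L) = -2*(L + L**2) = -2*L - 2*L**2)
G(A) = 5 + A (G(A) = (5 + A) + 0 = 5 + A)
O(b) = sqrt(b)*sqrt(-5 - 2*b*(1 + b)) (O(b) = sqrt(-5 - 2*b*(1 + b))*sqrt(b) = sqrt(b)*sqrt(-5 - 2*b*(1 + b)))
O(G(-1)) - 68*71 = sqrt(5 - 1)*sqrt(-5 - 2*(5 - 1)*(1 + (5 - 1))) - 68*71 = sqrt(4)*sqrt(-5 - 2*4*(1 + 4)) - 4828 = 2*sqrt(-5 - 2*4*5) - 4828 = 2*sqrt(-5 - 40) - 4828 = 2*sqrt(-45) - 4828 = 2*(3*I*sqrt(5)) - 4828 = 6*I*sqrt(5) - 4828 = -4828 + 6*I*sqrt(5)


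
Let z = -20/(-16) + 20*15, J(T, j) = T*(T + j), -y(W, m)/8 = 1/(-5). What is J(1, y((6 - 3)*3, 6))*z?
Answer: 3133/4 ≈ 783.25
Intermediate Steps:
y(W, m) = 8/5 (y(W, m) = -8/(-5) = -8*(-1/5) = 8/5)
z = 1205/4 (z = -20*(-1/16) + 300 = 5/4 + 300 = 1205/4 ≈ 301.25)
J(1, y((6 - 3)*3, 6))*z = (1*(1 + 8/5))*(1205/4) = (1*(13/5))*(1205/4) = (13/5)*(1205/4) = 3133/4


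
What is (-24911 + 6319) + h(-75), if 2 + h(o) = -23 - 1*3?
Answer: -18620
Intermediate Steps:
h(o) = -28 (h(o) = -2 + (-23 - 1*3) = -2 + (-23 - 3) = -2 - 26 = -28)
(-24911 + 6319) + h(-75) = (-24911 + 6319) - 28 = -18592 - 28 = -18620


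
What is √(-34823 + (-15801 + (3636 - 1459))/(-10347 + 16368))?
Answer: 7*I*√2862813567/2007 ≈ 186.62*I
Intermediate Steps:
√(-34823 + (-15801 + (3636 - 1459))/(-10347 + 16368)) = √(-34823 + (-15801 + 2177)/6021) = √(-34823 - 13624*1/6021) = √(-34823 - 13624/6021) = √(-209682907/6021) = 7*I*√2862813567/2007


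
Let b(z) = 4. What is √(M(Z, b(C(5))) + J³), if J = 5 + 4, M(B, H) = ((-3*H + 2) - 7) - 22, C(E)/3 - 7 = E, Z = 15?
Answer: √690 ≈ 26.268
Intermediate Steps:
C(E) = 21 + 3*E
M(B, H) = -27 - 3*H (M(B, H) = ((2 - 3*H) - 7) - 22 = (-5 - 3*H) - 22 = -27 - 3*H)
J = 9
√(M(Z, b(C(5))) + J³) = √((-27 - 3*4) + 9³) = √((-27 - 12) + 729) = √(-39 + 729) = √690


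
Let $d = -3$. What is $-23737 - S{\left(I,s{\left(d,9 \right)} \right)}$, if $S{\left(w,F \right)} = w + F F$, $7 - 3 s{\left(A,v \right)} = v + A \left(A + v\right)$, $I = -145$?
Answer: $- \frac{212584}{9} \approx -23620.0$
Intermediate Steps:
$s{\left(A,v \right)} = \frac{7}{3} - \frac{v}{3} - \frac{A \left(A + v\right)}{3}$ ($s{\left(A,v \right)} = \frac{7}{3} - \frac{v + A \left(A + v\right)}{3} = \frac{7}{3} - \left(\frac{v}{3} + \frac{A \left(A + v\right)}{3}\right) = \frac{7}{3} - \frac{v}{3} - \frac{A \left(A + v\right)}{3}$)
$S{\left(w,F \right)} = w + F^{2}$
$-23737 - S{\left(I,s{\left(d,9 \right)} \right)} = -23737 - \left(-145 + \left(\frac{7}{3} - 3 - \frac{\left(-3\right)^{2}}{3} - \left(-1\right) 9\right)^{2}\right) = -23737 - \left(-145 + \left(\frac{7}{3} - 3 - 3 + 9\right)^{2}\right) = -23737 - \left(-145 + \left(\frac{16}{3}\right)^{2}\right) = -23737 - \left(-145 + \frac{256}{9}\right) = -23737 - - \frac{1049}{9} = -23737 + \frac{1049}{9} = - \frac{212584}{9}$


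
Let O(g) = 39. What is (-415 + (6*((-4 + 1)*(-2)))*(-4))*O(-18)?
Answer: -21801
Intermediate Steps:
(-415 + (6*((-4 + 1)*(-2)))*(-4))*O(-18) = (-415 + (6*((-4 + 1)*(-2)))*(-4))*39 = (-415 + (6*(-3*(-2)))*(-4))*39 = (-415 + (6*6)*(-4))*39 = (-415 + 36*(-4))*39 = (-415 - 144)*39 = -559*39 = -21801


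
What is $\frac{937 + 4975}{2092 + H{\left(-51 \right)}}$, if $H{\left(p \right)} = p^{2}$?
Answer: $\frac{5912}{4693} \approx 1.2597$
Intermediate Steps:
$\frac{937 + 4975}{2092 + H{\left(-51 \right)}} = \frac{937 + 4975}{2092 + \left(-51\right)^{2}} = \frac{5912}{2092 + 2601} = \frac{5912}{4693}$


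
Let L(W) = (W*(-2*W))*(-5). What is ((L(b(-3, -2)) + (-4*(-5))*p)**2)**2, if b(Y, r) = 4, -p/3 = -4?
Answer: 25600000000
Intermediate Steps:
p = 12 (p = -3*(-4) = 12)
L(W) = 10*W**2 (L(W) = -2*W**2*(-5) = 10*W**2)
((L(b(-3, -2)) + (-4*(-5))*p)**2)**2 = ((10*4**2 - 4*(-5)*12)**2)**2 = ((10*16 + 20*12)**2)**2 = ((160 + 240)**2)**2 = (400**2)**2 = 160000**2 = 25600000000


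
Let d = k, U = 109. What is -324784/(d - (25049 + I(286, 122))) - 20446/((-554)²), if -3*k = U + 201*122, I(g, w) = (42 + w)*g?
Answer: 73531789973/18452557210 ≈ 3.9849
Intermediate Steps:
I(g, w) = g*(42 + w)
k = -24631/3 (k = -(109 + 201*122)/3 = -(109 + 24522)/3 = -⅓*24631 = -24631/3 ≈ -8210.3)
d = -24631/3 ≈ -8210.3
-324784/(d - (25049 + I(286, 122))) - 20446/((-554)²) = -324784/(-24631/3 - (25049 + 286*(42 + 122))) - 20446/((-554)²) = -324784/(-24631/3 - (25049 + 286*164)) - 20446/306916 = -324784/(-24631/3 - (25049 + 46904)) - 20446*1/306916 = -324784/(-24631/3 - 1*71953) - 10223/153458 = -324784/(-24631/3 - 71953) - 10223/153458 = -324784/(-240490/3) - 10223/153458 = -324784*(-3/240490) - 10223/153458 = 487176/120245 - 10223/153458 = 73531789973/18452557210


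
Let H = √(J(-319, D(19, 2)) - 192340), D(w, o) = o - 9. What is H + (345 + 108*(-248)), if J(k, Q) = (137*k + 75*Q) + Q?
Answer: -26439 + 5*I*√9463 ≈ -26439.0 + 486.39*I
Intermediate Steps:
D(w, o) = -9 + o
J(k, Q) = 76*Q + 137*k (J(k, Q) = (75*Q + 137*k) + Q = 76*Q + 137*k)
H = 5*I*√9463 (H = √((76*(-9 + 2) + 137*(-319)) - 192340) = √((76*(-7) - 43703) - 192340) = √((-532 - 43703) - 192340) = √(-44235 - 192340) = √(-236575) = 5*I*√9463 ≈ 486.39*I)
H + (345 + 108*(-248)) = 5*I*√9463 + (345 + 108*(-248)) = 5*I*√9463 + (345 - 26784) = 5*I*√9463 - 26439 = -26439 + 5*I*√9463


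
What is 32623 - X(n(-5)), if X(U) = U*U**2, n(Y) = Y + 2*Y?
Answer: 35998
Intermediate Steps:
n(Y) = 3*Y
X(U) = U**3
32623 - X(n(-5)) = 32623 - (3*(-5))**3 = 32623 - 1*(-15)**3 = 32623 - 1*(-3375) = 32623 + 3375 = 35998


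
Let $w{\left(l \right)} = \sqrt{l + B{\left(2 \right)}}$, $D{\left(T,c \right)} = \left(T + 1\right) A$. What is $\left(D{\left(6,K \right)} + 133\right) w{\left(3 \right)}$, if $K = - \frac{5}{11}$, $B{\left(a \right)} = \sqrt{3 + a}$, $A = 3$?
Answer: $154 \sqrt{3 + \sqrt{5}} \approx 352.39$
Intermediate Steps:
$K = - \frac{5}{11}$ ($K = \left(-5\right) \frac{1}{11} = - \frac{5}{11} \approx -0.45455$)
$D{\left(T,c \right)} = 3 + 3 T$ ($D{\left(T,c \right)} = \left(T + 1\right) 3 = \left(1 + T\right) 3 = 3 + 3 T$)
$w{\left(l \right)} = \sqrt{l + \sqrt{5}}$ ($w{\left(l \right)} = \sqrt{l + \sqrt{3 + 2}} = \sqrt{l + \sqrt{5}}$)
$\left(D{\left(6,K \right)} + 133\right) w{\left(3 \right)} = \left(\left(3 + 3 \cdot 6\right) + 133\right) \sqrt{3 + \sqrt{5}} = \left(\left(3 + 18\right) + 133\right) \sqrt{3 + \sqrt{5}} = \left(21 + 133\right) \sqrt{3 + \sqrt{5}} = 154 \sqrt{3 + \sqrt{5}}$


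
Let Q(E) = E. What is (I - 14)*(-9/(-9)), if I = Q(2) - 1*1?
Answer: -13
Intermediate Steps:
I = 1 (I = 2 - 1*1 = 2 - 1 = 1)
(I - 14)*(-9/(-9)) = (1 - 14)*(-9/(-9)) = -(-117)*(-1)/9 = -13*1 = -13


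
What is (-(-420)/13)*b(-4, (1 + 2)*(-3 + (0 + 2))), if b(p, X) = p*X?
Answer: 5040/13 ≈ 387.69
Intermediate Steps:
b(p, X) = X*p
(-(-420)/13)*b(-4, (1 + 2)*(-3 + (0 + 2))) = (-(-420)/13)*(((1 + 2)*(-3 + (0 + 2)))*(-4)) = (-(-420)/13)*((3*(-3 + 2))*(-4)) = (-15*(-28/13))*((3*(-1))*(-4)) = 420*(-3*(-4))/13 = (420/13)*12 = 5040/13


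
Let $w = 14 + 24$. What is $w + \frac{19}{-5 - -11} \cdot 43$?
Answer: $\frac{1045}{6} \approx 174.17$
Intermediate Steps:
$w = 38$
$w + \frac{19}{-5 - -11} \cdot 43 = 38 + \frac{19}{-5 - -11} \cdot 43 = 38 + \frac{19}{-5 + 11} \cdot 43 = 38 + \frac{19}{6} \cdot 43 = 38 + \frac{817}{6} = \frac{1045}{6}$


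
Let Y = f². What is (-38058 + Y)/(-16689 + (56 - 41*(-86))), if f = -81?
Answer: 10499/4369 ≈ 2.4031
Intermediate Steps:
Y = 6561 (Y = (-81)² = 6561)
(-38058 + Y)/(-16689 + (56 - 41*(-86))) = (-38058 + 6561)/(-16689 + (56 - 41*(-86))) = -31497/(-16689 + (56 + 3526)) = -31497/(-16689 + 3582) = -31497/(-13107) = -31497*(-1/13107) = 10499/4369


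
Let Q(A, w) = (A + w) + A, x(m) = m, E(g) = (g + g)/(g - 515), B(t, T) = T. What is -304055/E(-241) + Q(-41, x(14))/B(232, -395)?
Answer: -45398435662/95195 ≈ -4.7690e+5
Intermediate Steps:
E(g) = 2*g/(-515 + g) (E(g) = (2*g)/(-515 + g) = 2*g/(-515 + g))
Q(A, w) = w + 2*A
-304055/E(-241) + Q(-41, x(14))/B(232, -395) = -304055/(2*(-241)/(-515 - 241)) + (14 + 2*(-41))/(-395) = -304055/(2*(-241)/(-756)) + (14 - 82)*(-1/395) = -304055/(2*(-241)*(-1/756)) - 68*(-1/395) = -304055/241/378 + 68/395 = -304055*378/241 + 68/395 = -114932790/241 + 68/395 = -45398435662/95195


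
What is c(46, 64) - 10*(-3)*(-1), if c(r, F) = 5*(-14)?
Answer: -100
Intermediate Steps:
c(r, F) = -70
c(46, 64) - 10*(-3)*(-1) = -70 - 10*(-3)*(-1) = -70 + 30*(-1) = -70 - 30 = -100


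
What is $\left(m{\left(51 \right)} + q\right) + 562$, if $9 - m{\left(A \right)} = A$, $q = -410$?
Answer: $110$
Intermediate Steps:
$m{\left(A \right)} = 9 - A$
$\left(m{\left(51 \right)} + q\right) + 562 = \left(\left(9 - 51\right) - 410\right) + 562 = \left(-42 - 410\right) + 562 = -452 + 562 = 110$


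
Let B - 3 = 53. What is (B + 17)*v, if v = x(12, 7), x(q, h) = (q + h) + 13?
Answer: 2336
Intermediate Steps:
B = 56 (B = 3 + 53 = 56)
x(q, h) = 13 + h + q (x(q, h) = (h + q) + 13 = 13 + h + q)
v = 32 (v = 13 + 7 + 12 = 32)
(B + 17)*v = (56 + 17)*32 = 73*32 = 2336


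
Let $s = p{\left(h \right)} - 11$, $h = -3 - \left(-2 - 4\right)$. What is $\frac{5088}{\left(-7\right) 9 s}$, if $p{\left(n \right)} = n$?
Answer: $\frac{212}{21} \approx 10.095$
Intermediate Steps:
$h = 3$ ($h = -3 - \left(-2 - 4\right) = -3 - -6 = -3 + 6 = 3$)
$s = -8$ ($s = 3 - 11 = -8$)
$\frac{5088}{\left(-7\right) 9 s} = \frac{5088}{\left(-7\right) 9 \left(-8\right)} = \frac{5088}{\left(-63\right) \left(-8\right)} = \frac{5088}{504} = 5088 \cdot \frac{1}{504} = \frac{212}{21}$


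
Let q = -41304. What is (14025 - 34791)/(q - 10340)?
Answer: 10383/25822 ≈ 0.40210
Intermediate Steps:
(14025 - 34791)/(q - 10340) = (14025 - 34791)/(-41304 - 10340) = -20766/(-51644) = -20766*(-1/51644) = 10383/25822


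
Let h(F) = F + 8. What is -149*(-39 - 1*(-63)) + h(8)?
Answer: -3560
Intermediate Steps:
h(F) = 8 + F
-149*(-39 - 1*(-63)) + h(8) = -149*(-39 - 1*(-63)) + (8 + 8) = -149*(-39 + 63) + 16 = -149*24 + 16 = -3576 + 16 = -3560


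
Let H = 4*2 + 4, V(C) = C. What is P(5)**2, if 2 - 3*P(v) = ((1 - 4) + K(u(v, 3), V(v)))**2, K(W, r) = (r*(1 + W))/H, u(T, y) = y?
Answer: 4/729 ≈ 0.0054870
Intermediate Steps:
H = 12 (H = 8 + 4 = 12)
K(W, r) = r*(1 + W)/12 (K(W, r) = (r*(1 + W))/12 = (r*(1 + W))*(1/12) = r*(1 + W)/12)
P(v) = 2/3 - (-3 + v/3)**2/3 (P(v) = 2/3 - ((1 - 4) + v*(1 + 3)/12)**2/3 = 2/3 - (-3 + (1/12)*v*4)**2/3 = 2/3 - (-3 + v/3)**2/3)
P(5)**2 = (2/3 - (-9 + 5)**2/27)**2 = (2/3 - 1/27*(-4)**2)**2 = (2/3 - 1/27*16)**2 = (2/3 - 16/27)**2 = (2/27)**2 = 4/729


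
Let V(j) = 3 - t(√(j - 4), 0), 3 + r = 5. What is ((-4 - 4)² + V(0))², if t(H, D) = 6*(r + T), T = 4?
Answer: 961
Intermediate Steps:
r = 2 (r = -3 + 5 = 2)
t(H, D) = 36 (t(H, D) = 6*(2 + 4) = 6*6 = 36)
V(j) = -33 (V(j) = 3 - 1*36 = 3 - 36 = -33)
((-4 - 4)² + V(0))² = ((-4 - 4)² - 33)² = ((-8)² - 33)² = (64 - 33)² = 31² = 961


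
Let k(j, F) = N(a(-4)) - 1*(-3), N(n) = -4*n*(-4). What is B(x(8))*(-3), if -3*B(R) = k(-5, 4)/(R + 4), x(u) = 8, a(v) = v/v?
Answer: 19/12 ≈ 1.5833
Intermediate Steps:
a(v) = 1
N(n) = 16*n (N(n) = -(-16)*n = 16*n)
k(j, F) = 19 (k(j, F) = 16*1 - 1*(-3) = 16 + 3 = 19)
B(R) = -19/(3*(4 + R)) (B(R) = -19/(3*(R + 4)) = -19/(3*(4 + R)))
B(x(8))*(-3) = -19/(12 + 3*8)*(-3) = -19/(12 + 24)*(-3) = -19/36*(-3) = 19/12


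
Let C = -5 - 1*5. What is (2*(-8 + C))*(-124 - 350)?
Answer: 17064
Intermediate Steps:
C = -10 (C = -5 - 5 = -10)
(2*(-8 + C))*(-124 - 350) = (2*(-8 - 10))*(-124 - 350) = (2*(-18))*(-474) = -36*(-474) = 17064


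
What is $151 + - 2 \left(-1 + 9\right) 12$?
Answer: $-41$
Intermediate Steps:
$151 + - 2 \left(-1 + 9\right) 12 = 151 + \left(-2\right) 8 \cdot 12 = 151 - 192 = -41$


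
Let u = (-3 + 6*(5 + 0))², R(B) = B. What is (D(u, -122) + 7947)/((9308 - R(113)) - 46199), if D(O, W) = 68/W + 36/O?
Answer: -39263617/182836764 ≈ -0.21475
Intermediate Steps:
u = 729 (u = (-3 + 6*5)² = (-3 + 30)² = 27² = 729)
D(O, W) = 36/O + 68/W
(D(u, -122) + 7947)/((9308 - R(113)) - 46199) = ((36/729 + 68/(-122)) + 7947)/((9308 - 1*113) - 46199) = ((36*(1/729) + 68*(-1/122)) + 7947)/((9308 - 113) - 46199) = ((4/81 - 34/61) + 7947)/(9195 - 46199) = (-2510/4941 + 7947)/(-37004) = (39263617/4941)*(-1/37004) = -39263617/182836764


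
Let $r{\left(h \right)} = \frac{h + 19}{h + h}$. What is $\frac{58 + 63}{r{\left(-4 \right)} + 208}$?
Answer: $\frac{968}{1649} \approx 0.58702$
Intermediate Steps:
$r{\left(h \right)} = \frac{19 + h}{2 h}$
$\frac{58 + 63}{r{\left(-4 \right)} + 208} = \frac{58 + 63}{\frac{19 - 4}{2 \left(-4\right)} + 208} = \frac{121}{\frac{1}{2} \left(- \frac{1}{4}\right) 15 + 208} = \frac{121}{- \frac{15}{8} + 208} = \frac{121}{\frac{1649}{8}} = 121 \cdot \frac{8}{1649} = \frac{968}{1649}$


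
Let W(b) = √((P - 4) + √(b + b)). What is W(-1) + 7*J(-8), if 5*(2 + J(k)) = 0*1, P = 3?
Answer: -14 + √(-1 + I*√2) ≈ -13.395 + 1.1688*I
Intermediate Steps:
W(b) = √(-1 + √2*√b) (W(b) = √((3 - 4) + √(b + b)) = √(-1 + √(2*b)) = √(-1 + √2*√b))
J(k) = -2 (J(k) = -2 + (0*1)/5 = -2 + (⅕)*0 = -2 + 0 = -2)
W(-1) + 7*J(-8) = √(-1 + √2*√(-1)) + 7*(-2) = √(-1 + √2*I) - 14 = √(-1 + I*√2) - 14 = -14 + √(-1 + I*√2)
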